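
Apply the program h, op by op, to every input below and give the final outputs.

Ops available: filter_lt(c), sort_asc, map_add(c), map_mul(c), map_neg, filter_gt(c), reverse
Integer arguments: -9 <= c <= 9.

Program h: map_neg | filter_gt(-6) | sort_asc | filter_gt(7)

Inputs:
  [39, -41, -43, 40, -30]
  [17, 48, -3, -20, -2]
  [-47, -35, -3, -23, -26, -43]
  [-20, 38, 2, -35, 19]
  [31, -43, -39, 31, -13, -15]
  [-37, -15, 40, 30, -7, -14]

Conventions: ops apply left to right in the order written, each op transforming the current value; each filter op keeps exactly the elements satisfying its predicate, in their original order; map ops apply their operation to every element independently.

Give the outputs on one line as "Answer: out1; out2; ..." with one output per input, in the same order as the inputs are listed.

[30, 41, 43]; [20]; [23, 26, 35, 43, 47]; [20, 35]; [13, 15, 39, 43]; [14, 15, 37]

Execution, op by op:
  [39, -41, -43, 40, -30] -> [-39, 41, 43, -40, 30] -> [41, 43, 30] -> [30, 41, 43] -> [30, 41, 43]
  [17, 48, -3, -20, -2] -> [-17, -48, 3, 20, 2] -> [3, 20, 2] -> [2, 3, 20] -> [20]
  [-47, -35, -3, -23, -26, -43] -> [47, 35, 3, 23, 26, 43] -> [47, 35, 3, 23, 26, 43] -> [3, 23, 26, 35, 43, 47] -> [23, 26, 35, 43, 47]
  [-20, 38, 2, -35, 19] -> [20, -38, -2, 35, -19] -> [20, -2, 35] -> [-2, 20, 35] -> [20, 35]
  [31, -43, -39, 31, -13, -15] -> [-31, 43, 39, -31, 13, 15] -> [43, 39, 13, 15] -> [13, 15, 39, 43] -> [13, 15, 39, 43]
  [-37, -15, 40, 30, -7, -14] -> [37, 15, -40, -30, 7, 14] -> [37, 15, 7, 14] -> [7, 14, 15, 37] -> [14, 15, 37]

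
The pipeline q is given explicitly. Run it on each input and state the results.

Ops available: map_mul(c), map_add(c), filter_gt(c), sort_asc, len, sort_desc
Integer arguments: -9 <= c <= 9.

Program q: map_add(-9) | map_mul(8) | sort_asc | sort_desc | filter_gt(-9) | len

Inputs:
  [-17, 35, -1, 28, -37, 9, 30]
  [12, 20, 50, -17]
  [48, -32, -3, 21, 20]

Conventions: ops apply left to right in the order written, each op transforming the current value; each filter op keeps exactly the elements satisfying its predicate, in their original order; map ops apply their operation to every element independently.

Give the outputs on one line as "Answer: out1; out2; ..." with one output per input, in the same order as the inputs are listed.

Execution, op by op:
  [-17, 35, -1, 28, -37, 9, 30] -> [-26, 26, -10, 19, -46, 0, 21] -> [-208, 208, -80, 152, -368, 0, 168] -> [-368, -208, -80, 0, 152, 168, 208] -> [208, 168, 152, 0, -80, -208, -368] -> [208, 168, 152, 0] -> 4
  [12, 20, 50, -17] -> [3, 11, 41, -26] -> [24, 88, 328, -208] -> [-208, 24, 88, 328] -> [328, 88, 24, -208] -> [328, 88, 24] -> 3
  [48, -32, -3, 21, 20] -> [39, -41, -12, 12, 11] -> [312, -328, -96, 96, 88] -> [-328, -96, 88, 96, 312] -> [312, 96, 88, -96, -328] -> [312, 96, 88] -> 3

4; 3; 3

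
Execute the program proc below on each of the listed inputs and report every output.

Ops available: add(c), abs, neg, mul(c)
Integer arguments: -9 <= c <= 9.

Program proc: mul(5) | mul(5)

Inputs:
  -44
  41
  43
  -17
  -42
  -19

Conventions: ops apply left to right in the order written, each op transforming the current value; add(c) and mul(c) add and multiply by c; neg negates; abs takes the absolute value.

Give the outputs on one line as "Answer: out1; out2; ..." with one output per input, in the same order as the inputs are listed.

-1100; 1025; 1075; -425; -1050; -475

Execution, op by op:
  -44 -> -220 -> -1100
  41 -> 205 -> 1025
  43 -> 215 -> 1075
  -17 -> -85 -> -425
  -42 -> -210 -> -1050
  -19 -> -95 -> -475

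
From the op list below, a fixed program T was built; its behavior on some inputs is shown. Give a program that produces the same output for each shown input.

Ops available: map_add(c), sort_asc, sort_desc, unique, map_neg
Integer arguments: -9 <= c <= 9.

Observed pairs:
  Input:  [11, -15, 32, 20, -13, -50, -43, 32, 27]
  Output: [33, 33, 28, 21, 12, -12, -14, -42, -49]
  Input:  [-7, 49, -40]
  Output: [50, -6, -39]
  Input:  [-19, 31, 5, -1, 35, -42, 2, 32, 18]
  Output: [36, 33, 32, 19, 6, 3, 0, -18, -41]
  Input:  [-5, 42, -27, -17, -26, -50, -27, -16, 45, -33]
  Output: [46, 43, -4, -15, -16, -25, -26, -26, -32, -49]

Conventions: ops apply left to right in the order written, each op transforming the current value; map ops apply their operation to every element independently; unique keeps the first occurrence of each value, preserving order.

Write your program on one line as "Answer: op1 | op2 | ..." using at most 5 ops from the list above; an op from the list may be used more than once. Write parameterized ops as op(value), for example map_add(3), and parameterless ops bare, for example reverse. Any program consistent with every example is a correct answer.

map_add(3) | map_add(-2) | sort_asc | sort_desc

Check, running the answer program on each example:
  [11, -15, 32, 20, -13, -50, -43, 32, 27] -> [14, -12, 35, 23, -10, -47, -40, 35, 30] -> [12, -14, 33, 21, -12, -49, -42, 33, 28] -> [-49, -42, -14, -12, 12, 21, 28, 33, 33] -> [33, 33, 28, 21, 12, -12, -14, -42, -49]
  [-7, 49, -40] -> [-4, 52, -37] -> [-6, 50, -39] -> [-39, -6, 50] -> [50, -6, -39]
  [-19, 31, 5, -1, 35, -42, 2, 32, 18] -> [-16, 34, 8, 2, 38, -39, 5, 35, 21] -> [-18, 32, 6, 0, 36, -41, 3, 33, 19] -> [-41, -18, 0, 3, 6, 19, 32, 33, 36] -> [36, 33, 32, 19, 6, 3, 0, -18, -41]
  [-5, 42, -27, -17, -26, -50, -27, -16, 45, -33] -> [-2, 45, -24, -14, -23, -47, -24, -13, 48, -30] -> [-4, 43, -26, -16, -25, -49, -26, -15, 46, -32] -> [-49, -32, -26, -26, -25, -16, -15, -4, 43, 46] -> [46, 43, -4, -15, -16, -25, -26, -26, -32, -49]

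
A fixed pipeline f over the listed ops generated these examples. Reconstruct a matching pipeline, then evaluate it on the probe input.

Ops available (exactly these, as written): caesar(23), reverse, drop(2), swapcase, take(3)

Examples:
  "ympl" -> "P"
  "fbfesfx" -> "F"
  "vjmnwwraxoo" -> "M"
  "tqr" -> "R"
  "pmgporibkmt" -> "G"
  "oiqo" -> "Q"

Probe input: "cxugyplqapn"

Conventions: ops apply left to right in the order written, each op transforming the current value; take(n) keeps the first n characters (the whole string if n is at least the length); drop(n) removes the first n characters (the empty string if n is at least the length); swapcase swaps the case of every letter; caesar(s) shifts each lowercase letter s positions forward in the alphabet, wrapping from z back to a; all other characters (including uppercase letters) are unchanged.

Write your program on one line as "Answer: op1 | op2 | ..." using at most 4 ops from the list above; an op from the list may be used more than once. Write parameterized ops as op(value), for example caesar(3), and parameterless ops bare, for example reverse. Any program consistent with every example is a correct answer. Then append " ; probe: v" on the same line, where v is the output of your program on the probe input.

take(3) | swapcase | drop(2) ; probe: "U"

Check, running the answer program on each example:
  "ympl" -> "ymp" -> "YMP" -> "P"
  "fbfesfx" -> "fbf" -> "FBF" -> "F"
  "vjmnwwraxoo" -> "vjm" -> "VJM" -> "M"
  "tqr" -> "tqr" -> "TQR" -> "R"
  "pmgporibkmt" -> "pmg" -> "PMG" -> "G"
  "oiqo" -> "oiq" -> "OIQ" -> "Q"
  probe: "cxugyplqapn" -> "cxu" -> "CXU" -> "U"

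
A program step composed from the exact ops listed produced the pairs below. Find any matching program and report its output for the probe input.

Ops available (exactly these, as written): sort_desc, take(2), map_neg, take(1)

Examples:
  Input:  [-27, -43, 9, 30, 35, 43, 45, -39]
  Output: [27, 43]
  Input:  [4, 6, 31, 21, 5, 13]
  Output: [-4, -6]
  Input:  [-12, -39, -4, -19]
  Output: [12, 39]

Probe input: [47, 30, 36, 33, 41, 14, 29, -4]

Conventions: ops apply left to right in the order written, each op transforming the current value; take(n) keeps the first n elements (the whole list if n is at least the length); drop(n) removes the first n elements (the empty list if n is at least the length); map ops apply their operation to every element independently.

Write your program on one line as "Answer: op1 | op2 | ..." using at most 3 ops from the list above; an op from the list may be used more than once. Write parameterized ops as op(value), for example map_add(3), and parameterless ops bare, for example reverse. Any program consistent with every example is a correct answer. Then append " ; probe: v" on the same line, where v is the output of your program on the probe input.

map_neg | take(2) ; probe: [-47, -30]

Check, running the answer program on each example:
  [-27, -43, 9, 30, 35, 43, 45, -39] -> [27, 43, -9, -30, -35, -43, -45, 39] -> [27, 43]
  [4, 6, 31, 21, 5, 13] -> [-4, -6, -31, -21, -5, -13] -> [-4, -6]
  [-12, -39, -4, -19] -> [12, 39, 4, 19] -> [12, 39]
  probe: [47, 30, 36, 33, 41, 14, 29, -4] -> [-47, -30, -36, -33, -41, -14, -29, 4] -> [-47, -30]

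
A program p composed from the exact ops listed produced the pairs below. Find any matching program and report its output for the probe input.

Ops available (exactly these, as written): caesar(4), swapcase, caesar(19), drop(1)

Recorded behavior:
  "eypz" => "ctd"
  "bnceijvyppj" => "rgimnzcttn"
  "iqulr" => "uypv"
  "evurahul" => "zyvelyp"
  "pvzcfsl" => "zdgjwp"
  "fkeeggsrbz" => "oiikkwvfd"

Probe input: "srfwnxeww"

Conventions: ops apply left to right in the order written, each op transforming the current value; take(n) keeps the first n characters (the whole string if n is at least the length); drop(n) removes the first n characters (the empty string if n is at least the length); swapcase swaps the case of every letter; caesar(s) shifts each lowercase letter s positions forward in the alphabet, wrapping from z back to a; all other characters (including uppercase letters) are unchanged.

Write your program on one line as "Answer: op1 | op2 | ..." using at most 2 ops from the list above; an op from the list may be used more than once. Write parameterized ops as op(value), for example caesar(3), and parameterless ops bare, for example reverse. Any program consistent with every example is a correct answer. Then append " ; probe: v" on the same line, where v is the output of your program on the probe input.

drop(1) | caesar(4) ; probe: "vjarbiaa"

Check, running the answer program on each example:
  "eypz" -> "ypz" -> "ctd"
  "bnceijvyppj" -> "nceijvyppj" -> "rgimnzcttn"
  "iqulr" -> "qulr" -> "uypv"
  "evurahul" -> "vurahul" -> "zyvelyp"
  "pvzcfsl" -> "vzcfsl" -> "zdgjwp"
  "fkeeggsrbz" -> "keeggsrbz" -> "oiikkwvfd"
  probe: "srfwnxeww" -> "rfwnxeww" -> "vjarbiaa"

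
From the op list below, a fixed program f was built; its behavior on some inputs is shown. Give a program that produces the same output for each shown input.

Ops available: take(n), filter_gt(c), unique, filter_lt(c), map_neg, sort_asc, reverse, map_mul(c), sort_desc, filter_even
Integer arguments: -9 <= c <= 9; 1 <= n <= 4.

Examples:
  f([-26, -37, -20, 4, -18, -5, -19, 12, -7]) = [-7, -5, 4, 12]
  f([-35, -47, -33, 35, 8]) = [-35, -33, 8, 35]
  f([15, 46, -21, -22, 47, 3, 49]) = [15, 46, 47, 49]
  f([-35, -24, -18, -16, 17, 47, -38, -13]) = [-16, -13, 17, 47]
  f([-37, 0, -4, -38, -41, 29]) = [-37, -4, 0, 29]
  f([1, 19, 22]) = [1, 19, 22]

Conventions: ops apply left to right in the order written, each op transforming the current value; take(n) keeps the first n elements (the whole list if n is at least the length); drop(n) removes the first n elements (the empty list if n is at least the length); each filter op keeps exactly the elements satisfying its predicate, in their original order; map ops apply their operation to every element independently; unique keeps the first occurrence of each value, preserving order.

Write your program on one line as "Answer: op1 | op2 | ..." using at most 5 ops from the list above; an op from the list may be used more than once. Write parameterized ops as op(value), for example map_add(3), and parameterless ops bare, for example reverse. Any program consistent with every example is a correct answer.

sort_asc | reverse | take(4) | reverse

Check, running the answer program on each example:
  [-26, -37, -20, 4, -18, -5, -19, 12, -7] -> [-37, -26, -20, -19, -18, -7, -5, 4, 12] -> [12, 4, -5, -7, -18, -19, -20, -26, -37] -> [12, 4, -5, -7] -> [-7, -5, 4, 12]
  [-35, -47, -33, 35, 8] -> [-47, -35, -33, 8, 35] -> [35, 8, -33, -35, -47] -> [35, 8, -33, -35] -> [-35, -33, 8, 35]
  [15, 46, -21, -22, 47, 3, 49] -> [-22, -21, 3, 15, 46, 47, 49] -> [49, 47, 46, 15, 3, -21, -22] -> [49, 47, 46, 15] -> [15, 46, 47, 49]
  [-35, -24, -18, -16, 17, 47, -38, -13] -> [-38, -35, -24, -18, -16, -13, 17, 47] -> [47, 17, -13, -16, -18, -24, -35, -38] -> [47, 17, -13, -16] -> [-16, -13, 17, 47]
  [-37, 0, -4, -38, -41, 29] -> [-41, -38, -37, -4, 0, 29] -> [29, 0, -4, -37, -38, -41] -> [29, 0, -4, -37] -> [-37, -4, 0, 29]
  [1, 19, 22] -> [1, 19, 22] -> [22, 19, 1] -> [22, 19, 1] -> [1, 19, 22]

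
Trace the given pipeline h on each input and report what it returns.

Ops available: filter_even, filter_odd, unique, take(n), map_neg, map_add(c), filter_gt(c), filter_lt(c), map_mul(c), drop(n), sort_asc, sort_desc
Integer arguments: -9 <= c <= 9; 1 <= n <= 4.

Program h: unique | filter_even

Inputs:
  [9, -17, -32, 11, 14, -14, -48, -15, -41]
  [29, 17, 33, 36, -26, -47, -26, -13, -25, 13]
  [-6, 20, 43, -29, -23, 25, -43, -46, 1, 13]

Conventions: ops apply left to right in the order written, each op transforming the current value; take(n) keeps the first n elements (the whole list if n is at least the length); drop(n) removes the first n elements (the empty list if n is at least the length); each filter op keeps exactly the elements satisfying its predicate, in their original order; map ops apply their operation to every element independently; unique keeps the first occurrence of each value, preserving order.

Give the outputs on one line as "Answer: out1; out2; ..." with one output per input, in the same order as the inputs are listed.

Execution, op by op:
  [9, -17, -32, 11, 14, -14, -48, -15, -41] -> [9, -17, -32, 11, 14, -14, -48, -15, -41] -> [-32, 14, -14, -48]
  [29, 17, 33, 36, -26, -47, -26, -13, -25, 13] -> [29, 17, 33, 36, -26, -47, -13, -25, 13] -> [36, -26]
  [-6, 20, 43, -29, -23, 25, -43, -46, 1, 13] -> [-6, 20, 43, -29, -23, 25, -43, -46, 1, 13] -> [-6, 20, -46]

[-32, 14, -14, -48]; [36, -26]; [-6, 20, -46]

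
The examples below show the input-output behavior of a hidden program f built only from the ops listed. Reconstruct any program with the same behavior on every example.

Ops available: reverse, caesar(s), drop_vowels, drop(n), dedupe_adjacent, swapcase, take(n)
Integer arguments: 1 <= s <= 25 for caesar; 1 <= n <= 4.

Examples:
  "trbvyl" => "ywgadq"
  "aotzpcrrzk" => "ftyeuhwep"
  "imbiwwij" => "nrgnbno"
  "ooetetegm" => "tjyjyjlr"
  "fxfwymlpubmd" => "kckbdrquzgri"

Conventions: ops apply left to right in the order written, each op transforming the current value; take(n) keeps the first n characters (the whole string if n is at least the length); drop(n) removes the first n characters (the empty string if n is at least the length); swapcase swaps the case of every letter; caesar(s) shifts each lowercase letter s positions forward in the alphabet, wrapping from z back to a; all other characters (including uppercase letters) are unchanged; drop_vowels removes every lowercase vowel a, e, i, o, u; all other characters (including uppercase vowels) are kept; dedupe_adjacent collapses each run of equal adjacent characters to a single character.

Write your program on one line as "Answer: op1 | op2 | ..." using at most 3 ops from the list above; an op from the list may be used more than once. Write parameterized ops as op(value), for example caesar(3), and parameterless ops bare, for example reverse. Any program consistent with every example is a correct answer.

caesar(5) | dedupe_adjacent

Check, running the answer program on each example:
  "trbvyl" -> "ywgadq" -> "ywgadq"
  "aotzpcrrzk" -> "ftyeuhwwep" -> "ftyeuhwep"
  "imbiwwij" -> "nrgnbbno" -> "nrgnbno"
  "ooetetegm" -> "ttjyjyjlr" -> "tjyjyjlr"
  "fxfwymlpubmd" -> "kckbdrquzgri" -> "kckbdrquzgri"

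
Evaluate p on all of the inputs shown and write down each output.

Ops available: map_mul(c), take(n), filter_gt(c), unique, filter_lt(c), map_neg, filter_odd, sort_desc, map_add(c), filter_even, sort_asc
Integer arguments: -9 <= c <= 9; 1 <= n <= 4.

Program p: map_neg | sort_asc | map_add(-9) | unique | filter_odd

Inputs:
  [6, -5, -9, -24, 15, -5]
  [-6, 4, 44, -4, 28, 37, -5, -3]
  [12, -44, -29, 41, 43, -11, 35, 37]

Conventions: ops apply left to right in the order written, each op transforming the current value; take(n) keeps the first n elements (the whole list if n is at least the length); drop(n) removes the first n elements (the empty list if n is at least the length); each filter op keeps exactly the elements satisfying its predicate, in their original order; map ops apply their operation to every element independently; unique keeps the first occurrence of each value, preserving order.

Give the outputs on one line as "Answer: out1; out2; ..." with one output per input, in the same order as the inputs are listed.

Execution, op by op:
  [6, -5, -9, -24, 15, -5] -> [-6, 5, 9, 24, -15, 5] -> [-15, -6, 5, 5, 9, 24] -> [-24, -15, -4, -4, 0, 15] -> [-24, -15, -4, 0, 15] -> [-15, 15]
  [-6, 4, 44, -4, 28, 37, -5, -3] -> [6, -4, -44, 4, -28, -37, 5, 3] -> [-44, -37, -28, -4, 3, 4, 5, 6] -> [-53, -46, -37, -13, -6, -5, -4, -3] -> [-53, -46, -37, -13, -6, -5, -4, -3] -> [-53, -37, -13, -5, -3]
  [12, -44, -29, 41, 43, -11, 35, 37] -> [-12, 44, 29, -41, -43, 11, -35, -37] -> [-43, -41, -37, -35, -12, 11, 29, 44] -> [-52, -50, -46, -44, -21, 2, 20, 35] -> [-52, -50, -46, -44, -21, 2, 20, 35] -> [-21, 35]

[-15, 15]; [-53, -37, -13, -5, -3]; [-21, 35]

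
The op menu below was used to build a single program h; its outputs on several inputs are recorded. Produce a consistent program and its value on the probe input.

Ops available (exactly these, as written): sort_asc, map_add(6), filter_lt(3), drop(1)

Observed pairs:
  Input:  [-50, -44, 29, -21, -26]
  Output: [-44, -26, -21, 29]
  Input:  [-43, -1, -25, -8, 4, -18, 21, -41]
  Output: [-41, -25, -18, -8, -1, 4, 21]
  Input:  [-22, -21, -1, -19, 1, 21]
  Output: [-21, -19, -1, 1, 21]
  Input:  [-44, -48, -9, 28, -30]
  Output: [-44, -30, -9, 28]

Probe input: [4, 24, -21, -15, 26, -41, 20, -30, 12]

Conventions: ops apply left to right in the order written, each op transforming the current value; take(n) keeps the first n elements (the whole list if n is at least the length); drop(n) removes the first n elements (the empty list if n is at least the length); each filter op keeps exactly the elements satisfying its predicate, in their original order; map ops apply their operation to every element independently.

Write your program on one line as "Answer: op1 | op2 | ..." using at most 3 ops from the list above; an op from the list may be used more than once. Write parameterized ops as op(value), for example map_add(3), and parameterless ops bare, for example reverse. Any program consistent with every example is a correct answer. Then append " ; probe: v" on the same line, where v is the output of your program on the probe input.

sort_asc | drop(1) ; probe: [-30, -21, -15, 4, 12, 20, 24, 26]

Check, running the answer program on each example:
  [-50, -44, 29, -21, -26] -> [-50, -44, -26, -21, 29] -> [-44, -26, -21, 29]
  [-43, -1, -25, -8, 4, -18, 21, -41] -> [-43, -41, -25, -18, -8, -1, 4, 21] -> [-41, -25, -18, -8, -1, 4, 21]
  [-22, -21, -1, -19, 1, 21] -> [-22, -21, -19, -1, 1, 21] -> [-21, -19, -1, 1, 21]
  [-44, -48, -9, 28, -30] -> [-48, -44, -30, -9, 28] -> [-44, -30, -9, 28]
  probe: [4, 24, -21, -15, 26, -41, 20, -30, 12] -> [-41, -30, -21, -15, 4, 12, 20, 24, 26] -> [-30, -21, -15, 4, 12, 20, 24, 26]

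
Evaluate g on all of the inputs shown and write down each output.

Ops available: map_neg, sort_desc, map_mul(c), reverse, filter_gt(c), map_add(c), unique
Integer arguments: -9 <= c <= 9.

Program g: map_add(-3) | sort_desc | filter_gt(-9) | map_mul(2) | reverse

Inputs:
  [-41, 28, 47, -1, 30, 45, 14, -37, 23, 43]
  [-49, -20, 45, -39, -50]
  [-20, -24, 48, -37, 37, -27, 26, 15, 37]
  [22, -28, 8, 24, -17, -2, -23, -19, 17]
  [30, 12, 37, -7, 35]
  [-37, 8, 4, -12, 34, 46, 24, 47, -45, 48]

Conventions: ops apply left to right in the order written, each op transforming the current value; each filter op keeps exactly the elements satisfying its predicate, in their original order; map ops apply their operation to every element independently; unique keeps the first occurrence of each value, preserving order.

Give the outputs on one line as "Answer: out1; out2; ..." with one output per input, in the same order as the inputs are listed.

[-8, 22, 40, 50, 54, 80, 84, 88]; [84]; [24, 46, 68, 68, 90]; [-10, 10, 28, 38, 42]; [18, 54, 64, 68]; [2, 10, 42, 62, 86, 88, 90]

Execution, op by op:
  [-41, 28, 47, -1, 30, 45, 14, -37, 23, 43] -> [-44, 25, 44, -4, 27, 42, 11, -40, 20, 40] -> [44, 42, 40, 27, 25, 20, 11, -4, -40, -44] -> [44, 42, 40, 27, 25, 20, 11, -4] -> [88, 84, 80, 54, 50, 40, 22, -8] -> [-8, 22, 40, 50, 54, 80, 84, 88]
  [-49, -20, 45, -39, -50] -> [-52, -23, 42, -42, -53] -> [42, -23, -42, -52, -53] -> [42] -> [84] -> [84]
  [-20, -24, 48, -37, 37, -27, 26, 15, 37] -> [-23, -27, 45, -40, 34, -30, 23, 12, 34] -> [45, 34, 34, 23, 12, -23, -27, -30, -40] -> [45, 34, 34, 23, 12] -> [90, 68, 68, 46, 24] -> [24, 46, 68, 68, 90]
  [22, -28, 8, 24, -17, -2, -23, -19, 17] -> [19, -31, 5, 21, -20, -5, -26, -22, 14] -> [21, 19, 14, 5, -5, -20, -22, -26, -31] -> [21, 19, 14, 5, -5] -> [42, 38, 28, 10, -10] -> [-10, 10, 28, 38, 42]
  [30, 12, 37, -7, 35] -> [27, 9, 34, -10, 32] -> [34, 32, 27, 9, -10] -> [34, 32, 27, 9] -> [68, 64, 54, 18] -> [18, 54, 64, 68]
  [-37, 8, 4, -12, 34, 46, 24, 47, -45, 48] -> [-40, 5, 1, -15, 31, 43, 21, 44, -48, 45] -> [45, 44, 43, 31, 21, 5, 1, -15, -40, -48] -> [45, 44, 43, 31, 21, 5, 1] -> [90, 88, 86, 62, 42, 10, 2] -> [2, 10, 42, 62, 86, 88, 90]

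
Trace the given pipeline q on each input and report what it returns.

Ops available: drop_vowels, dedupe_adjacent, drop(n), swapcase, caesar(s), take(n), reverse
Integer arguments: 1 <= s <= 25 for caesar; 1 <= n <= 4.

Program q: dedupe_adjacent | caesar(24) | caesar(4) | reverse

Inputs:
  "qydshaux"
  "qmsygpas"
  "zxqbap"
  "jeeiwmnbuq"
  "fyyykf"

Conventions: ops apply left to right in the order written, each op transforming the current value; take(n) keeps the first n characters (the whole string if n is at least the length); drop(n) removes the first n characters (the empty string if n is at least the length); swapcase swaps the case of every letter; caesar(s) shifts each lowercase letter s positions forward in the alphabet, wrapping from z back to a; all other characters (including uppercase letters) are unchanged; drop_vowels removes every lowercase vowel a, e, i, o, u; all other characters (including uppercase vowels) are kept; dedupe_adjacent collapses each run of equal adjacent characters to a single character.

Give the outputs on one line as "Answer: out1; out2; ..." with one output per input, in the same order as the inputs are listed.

Execution, op by op:
  "qydshaux" -> "qydshaux" -> "owbqfysv" -> "safujcwz" -> "zwcjufas"
  "qmsygpas" -> "qmsygpas" -> "okqwenyq" -> "souaircu" -> "ucriauos"
  "zxqbap" -> "zxqbap" -> "xvozyn" -> "bzsdcr" -> "rcdszb"
  "jeeiwmnbuq" -> "jeiwmnbuq" -> "hcguklzso" -> "lgkyopdws" -> "swdpoykgl"
  "fyyykf" -> "fykf" -> "dwid" -> "hamh" -> "hmah"

"zwcjufas"; "ucriauos"; "rcdszb"; "swdpoykgl"; "hmah"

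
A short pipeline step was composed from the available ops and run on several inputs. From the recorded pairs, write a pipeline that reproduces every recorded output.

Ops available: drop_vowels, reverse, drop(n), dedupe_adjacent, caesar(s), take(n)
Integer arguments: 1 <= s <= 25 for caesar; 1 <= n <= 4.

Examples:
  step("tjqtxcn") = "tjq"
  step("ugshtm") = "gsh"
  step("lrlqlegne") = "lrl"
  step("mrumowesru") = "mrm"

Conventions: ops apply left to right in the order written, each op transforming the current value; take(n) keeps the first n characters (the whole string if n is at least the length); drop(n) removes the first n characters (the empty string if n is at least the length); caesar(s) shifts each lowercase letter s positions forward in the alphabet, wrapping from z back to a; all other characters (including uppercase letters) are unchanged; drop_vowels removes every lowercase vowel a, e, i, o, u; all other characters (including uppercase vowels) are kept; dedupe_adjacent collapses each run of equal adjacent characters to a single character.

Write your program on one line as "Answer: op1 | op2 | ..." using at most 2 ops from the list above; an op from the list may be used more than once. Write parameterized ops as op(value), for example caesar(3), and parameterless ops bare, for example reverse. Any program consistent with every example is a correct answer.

drop_vowels | take(3)

Check, running the answer program on each example:
  "tjqtxcn" -> "tjqtxcn" -> "tjq"
  "ugshtm" -> "gshtm" -> "gsh"
  "lrlqlegne" -> "lrlqlgn" -> "lrl"
  "mrumowesru" -> "mrmwsr" -> "mrm"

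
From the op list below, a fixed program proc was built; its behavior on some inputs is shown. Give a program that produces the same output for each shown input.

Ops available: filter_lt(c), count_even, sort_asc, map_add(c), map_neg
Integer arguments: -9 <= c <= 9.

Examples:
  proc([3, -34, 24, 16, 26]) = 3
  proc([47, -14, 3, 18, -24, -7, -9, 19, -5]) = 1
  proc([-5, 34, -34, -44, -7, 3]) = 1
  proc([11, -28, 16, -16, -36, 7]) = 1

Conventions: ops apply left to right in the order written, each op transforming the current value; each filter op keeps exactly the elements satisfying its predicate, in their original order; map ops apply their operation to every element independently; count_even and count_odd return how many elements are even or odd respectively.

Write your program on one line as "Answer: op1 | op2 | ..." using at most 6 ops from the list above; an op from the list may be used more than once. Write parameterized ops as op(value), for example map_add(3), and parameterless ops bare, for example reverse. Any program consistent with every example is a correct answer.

map_neg | sort_asc | filter_lt(5) | map_neg | count_even

Check, running the answer program on each example:
  [3, -34, 24, 16, 26] -> [-3, 34, -24, -16, -26] -> [-26, -24, -16, -3, 34] -> [-26, -24, -16, -3] -> [26, 24, 16, 3] -> 3
  [47, -14, 3, 18, -24, -7, -9, 19, -5] -> [-47, 14, -3, -18, 24, 7, 9, -19, 5] -> [-47, -19, -18, -3, 5, 7, 9, 14, 24] -> [-47, -19, -18, -3] -> [47, 19, 18, 3] -> 1
  [-5, 34, -34, -44, -7, 3] -> [5, -34, 34, 44, 7, -3] -> [-34, -3, 5, 7, 34, 44] -> [-34, -3] -> [34, 3] -> 1
  [11, -28, 16, -16, -36, 7] -> [-11, 28, -16, 16, 36, -7] -> [-16, -11, -7, 16, 28, 36] -> [-16, -11, -7] -> [16, 11, 7] -> 1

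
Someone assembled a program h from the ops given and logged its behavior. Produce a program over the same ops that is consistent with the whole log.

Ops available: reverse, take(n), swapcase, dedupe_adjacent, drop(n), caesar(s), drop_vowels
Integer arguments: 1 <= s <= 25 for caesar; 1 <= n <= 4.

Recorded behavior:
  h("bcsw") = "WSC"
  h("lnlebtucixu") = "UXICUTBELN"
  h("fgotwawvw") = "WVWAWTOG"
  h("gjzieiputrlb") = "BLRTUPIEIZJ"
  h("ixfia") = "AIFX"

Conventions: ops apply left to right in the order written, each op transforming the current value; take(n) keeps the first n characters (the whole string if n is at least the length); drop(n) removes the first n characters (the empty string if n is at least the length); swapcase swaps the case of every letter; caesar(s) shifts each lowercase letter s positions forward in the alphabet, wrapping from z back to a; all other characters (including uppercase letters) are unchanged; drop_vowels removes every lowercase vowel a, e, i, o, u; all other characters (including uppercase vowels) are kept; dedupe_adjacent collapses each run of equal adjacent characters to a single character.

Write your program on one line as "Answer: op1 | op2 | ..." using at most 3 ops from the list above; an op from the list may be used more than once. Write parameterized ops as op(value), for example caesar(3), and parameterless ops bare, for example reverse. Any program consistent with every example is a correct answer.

drop(1) | reverse | swapcase

Check, running the answer program on each example:
  "bcsw" -> "csw" -> "wsc" -> "WSC"
  "lnlebtucixu" -> "nlebtucixu" -> "uxicutbeln" -> "UXICUTBELN"
  "fgotwawvw" -> "gotwawvw" -> "wvwawtog" -> "WVWAWTOG"
  "gjzieiputrlb" -> "jzieiputrlb" -> "blrtupieizj" -> "BLRTUPIEIZJ"
  "ixfia" -> "xfia" -> "aifx" -> "AIFX"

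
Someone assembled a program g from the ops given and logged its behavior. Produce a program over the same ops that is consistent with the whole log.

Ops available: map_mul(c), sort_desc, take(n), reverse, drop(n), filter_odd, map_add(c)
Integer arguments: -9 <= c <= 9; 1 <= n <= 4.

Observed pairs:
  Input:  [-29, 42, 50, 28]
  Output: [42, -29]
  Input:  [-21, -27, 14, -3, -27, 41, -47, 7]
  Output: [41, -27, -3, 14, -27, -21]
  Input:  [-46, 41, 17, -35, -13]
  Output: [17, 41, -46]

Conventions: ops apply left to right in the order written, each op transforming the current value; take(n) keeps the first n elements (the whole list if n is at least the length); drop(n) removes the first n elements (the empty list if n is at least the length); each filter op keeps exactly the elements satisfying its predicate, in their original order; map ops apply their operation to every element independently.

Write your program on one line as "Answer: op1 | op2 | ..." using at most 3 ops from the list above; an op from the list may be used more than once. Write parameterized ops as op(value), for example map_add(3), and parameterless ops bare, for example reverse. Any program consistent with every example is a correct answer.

reverse | drop(2)

Check, running the answer program on each example:
  [-29, 42, 50, 28] -> [28, 50, 42, -29] -> [42, -29]
  [-21, -27, 14, -3, -27, 41, -47, 7] -> [7, -47, 41, -27, -3, 14, -27, -21] -> [41, -27, -3, 14, -27, -21]
  [-46, 41, 17, -35, -13] -> [-13, -35, 17, 41, -46] -> [17, 41, -46]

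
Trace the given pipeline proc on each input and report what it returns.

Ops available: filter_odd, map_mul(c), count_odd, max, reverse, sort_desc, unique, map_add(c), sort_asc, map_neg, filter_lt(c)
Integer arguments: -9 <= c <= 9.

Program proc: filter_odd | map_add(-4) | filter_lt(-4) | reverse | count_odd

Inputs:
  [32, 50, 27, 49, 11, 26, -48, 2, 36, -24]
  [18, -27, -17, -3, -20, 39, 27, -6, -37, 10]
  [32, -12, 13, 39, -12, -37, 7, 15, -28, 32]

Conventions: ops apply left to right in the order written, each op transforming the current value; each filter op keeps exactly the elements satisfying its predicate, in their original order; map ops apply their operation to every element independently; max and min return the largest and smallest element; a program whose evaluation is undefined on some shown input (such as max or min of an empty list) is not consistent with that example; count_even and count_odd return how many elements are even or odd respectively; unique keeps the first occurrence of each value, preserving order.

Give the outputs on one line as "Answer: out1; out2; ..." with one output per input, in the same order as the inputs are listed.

0; 4; 1

Execution, op by op:
  [32, 50, 27, 49, 11, 26, -48, 2, 36, -24] -> [27, 49, 11] -> [23, 45, 7] -> [] -> [] -> 0
  [18, -27, -17, -3, -20, 39, 27, -6, -37, 10] -> [-27, -17, -3, 39, 27, -37] -> [-31, -21, -7, 35, 23, -41] -> [-31, -21, -7, -41] -> [-41, -7, -21, -31] -> 4
  [32, -12, 13, 39, -12, -37, 7, 15, -28, 32] -> [13, 39, -37, 7, 15] -> [9, 35, -41, 3, 11] -> [-41] -> [-41] -> 1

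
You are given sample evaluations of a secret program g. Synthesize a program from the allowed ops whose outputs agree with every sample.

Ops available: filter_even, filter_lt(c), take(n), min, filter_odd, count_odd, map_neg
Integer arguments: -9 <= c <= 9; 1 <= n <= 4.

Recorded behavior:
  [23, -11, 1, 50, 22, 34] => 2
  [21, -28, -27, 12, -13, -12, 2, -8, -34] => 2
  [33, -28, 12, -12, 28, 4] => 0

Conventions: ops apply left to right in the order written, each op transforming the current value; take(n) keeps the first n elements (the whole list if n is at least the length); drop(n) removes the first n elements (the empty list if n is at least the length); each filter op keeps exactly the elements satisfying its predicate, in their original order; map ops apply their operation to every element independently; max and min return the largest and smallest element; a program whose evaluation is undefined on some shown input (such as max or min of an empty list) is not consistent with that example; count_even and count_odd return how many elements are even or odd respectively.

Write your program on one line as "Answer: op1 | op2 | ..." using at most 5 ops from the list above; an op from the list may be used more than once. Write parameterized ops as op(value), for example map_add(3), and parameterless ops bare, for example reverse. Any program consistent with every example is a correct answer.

filter_odd | filter_lt(7) | map_neg | count_odd

Check, running the answer program on each example:
  [23, -11, 1, 50, 22, 34] -> [23, -11, 1] -> [-11, 1] -> [11, -1] -> 2
  [21, -28, -27, 12, -13, -12, 2, -8, -34] -> [21, -27, -13] -> [-27, -13] -> [27, 13] -> 2
  [33, -28, 12, -12, 28, 4] -> [33] -> [] -> [] -> 0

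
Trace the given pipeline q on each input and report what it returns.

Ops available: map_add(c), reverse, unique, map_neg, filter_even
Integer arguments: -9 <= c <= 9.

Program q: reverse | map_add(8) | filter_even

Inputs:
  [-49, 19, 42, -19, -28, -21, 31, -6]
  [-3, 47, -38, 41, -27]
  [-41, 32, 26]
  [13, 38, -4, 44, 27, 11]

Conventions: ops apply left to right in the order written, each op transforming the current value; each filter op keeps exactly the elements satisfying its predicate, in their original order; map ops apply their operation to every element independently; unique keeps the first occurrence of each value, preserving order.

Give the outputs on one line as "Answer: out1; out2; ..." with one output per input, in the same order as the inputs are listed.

Execution, op by op:
  [-49, 19, 42, -19, -28, -21, 31, -6] -> [-6, 31, -21, -28, -19, 42, 19, -49] -> [2, 39, -13, -20, -11, 50, 27, -41] -> [2, -20, 50]
  [-3, 47, -38, 41, -27] -> [-27, 41, -38, 47, -3] -> [-19, 49, -30, 55, 5] -> [-30]
  [-41, 32, 26] -> [26, 32, -41] -> [34, 40, -33] -> [34, 40]
  [13, 38, -4, 44, 27, 11] -> [11, 27, 44, -4, 38, 13] -> [19, 35, 52, 4, 46, 21] -> [52, 4, 46]

[2, -20, 50]; [-30]; [34, 40]; [52, 4, 46]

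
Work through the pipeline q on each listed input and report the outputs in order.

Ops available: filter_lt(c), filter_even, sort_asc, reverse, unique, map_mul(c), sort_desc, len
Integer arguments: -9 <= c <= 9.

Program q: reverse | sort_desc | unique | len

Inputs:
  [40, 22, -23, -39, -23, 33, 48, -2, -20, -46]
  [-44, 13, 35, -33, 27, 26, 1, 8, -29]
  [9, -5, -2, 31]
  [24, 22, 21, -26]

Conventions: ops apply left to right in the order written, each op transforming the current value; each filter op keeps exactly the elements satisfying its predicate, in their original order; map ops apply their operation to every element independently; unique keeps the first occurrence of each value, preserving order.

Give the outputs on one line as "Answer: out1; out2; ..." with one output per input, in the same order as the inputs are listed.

Execution, op by op:
  [40, 22, -23, -39, -23, 33, 48, -2, -20, -46] -> [-46, -20, -2, 48, 33, -23, -39, -23, 22, 40] -> [48, 40, 33, 22, -2, -20, -23, -23, -39, -46] -> [48, 40, 33, 22, -2, -20, -23, -39, -46] -> 9
  [-44, 13, 35, -33, 27, 26, 1, 8, -29] -> [-29, 8, 1, 26, 27, -33, 35, 13, -44] -> [35, 27, 26, 13, 8, 1, -29, -33, -44] -> [35, 27, 26, 13, 8, 1, -29, -33, -44] -> 9
  [9, -5, -2, 31] -> [31, -2, -5, 9] -> [31, 9, -2, -5] -> [31, 9, -2, -5] -> 4
  [24, 22, 21, -26] -> [-26, 21, 22, 24] -> [24, 22, 21, -26] -> [24, 22, 21, -26] -> 4

9; 9; 4; 4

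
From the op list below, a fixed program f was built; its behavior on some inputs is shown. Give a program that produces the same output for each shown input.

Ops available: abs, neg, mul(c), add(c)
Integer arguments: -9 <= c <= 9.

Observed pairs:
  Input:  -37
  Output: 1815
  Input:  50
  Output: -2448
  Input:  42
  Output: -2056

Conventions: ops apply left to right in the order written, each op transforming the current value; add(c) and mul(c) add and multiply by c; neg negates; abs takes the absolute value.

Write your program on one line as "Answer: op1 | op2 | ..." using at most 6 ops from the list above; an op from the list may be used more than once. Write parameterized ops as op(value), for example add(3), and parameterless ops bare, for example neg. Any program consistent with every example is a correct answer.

neg | mul(7) | add(-1) | neg | mul(-7) | add(9)

Check, running the answer program on each example:
  -37 -> 37 -> 259 -> 258 -> -258 -> 1806 -> 1815
  50 -> -50 -> -350 -> -351 -> 351 -> -2457 -> -2448
  42 -> -42 -> -294 -> -295 -> 295 -> -2065 -> -2056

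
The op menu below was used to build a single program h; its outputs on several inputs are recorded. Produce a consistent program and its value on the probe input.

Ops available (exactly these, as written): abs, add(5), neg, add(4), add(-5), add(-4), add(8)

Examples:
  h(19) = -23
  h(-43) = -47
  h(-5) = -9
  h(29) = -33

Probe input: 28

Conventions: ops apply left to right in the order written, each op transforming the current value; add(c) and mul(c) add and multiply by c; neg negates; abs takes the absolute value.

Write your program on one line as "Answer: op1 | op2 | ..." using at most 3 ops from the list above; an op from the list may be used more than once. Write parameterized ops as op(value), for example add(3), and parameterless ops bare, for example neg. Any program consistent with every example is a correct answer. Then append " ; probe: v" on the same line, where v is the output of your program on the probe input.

abs | add(4) | neg ; probe: -32

Check, running the answer program on each example:
  19 -> 19 -> 23 -> -23
  -43 -> 43 -> 47 -> -47
  -5 -> 5 -> 9 -> -9
  29 -> 29 -> 33 -> -33
  probe: 28 -> 28 -> 32 -> -32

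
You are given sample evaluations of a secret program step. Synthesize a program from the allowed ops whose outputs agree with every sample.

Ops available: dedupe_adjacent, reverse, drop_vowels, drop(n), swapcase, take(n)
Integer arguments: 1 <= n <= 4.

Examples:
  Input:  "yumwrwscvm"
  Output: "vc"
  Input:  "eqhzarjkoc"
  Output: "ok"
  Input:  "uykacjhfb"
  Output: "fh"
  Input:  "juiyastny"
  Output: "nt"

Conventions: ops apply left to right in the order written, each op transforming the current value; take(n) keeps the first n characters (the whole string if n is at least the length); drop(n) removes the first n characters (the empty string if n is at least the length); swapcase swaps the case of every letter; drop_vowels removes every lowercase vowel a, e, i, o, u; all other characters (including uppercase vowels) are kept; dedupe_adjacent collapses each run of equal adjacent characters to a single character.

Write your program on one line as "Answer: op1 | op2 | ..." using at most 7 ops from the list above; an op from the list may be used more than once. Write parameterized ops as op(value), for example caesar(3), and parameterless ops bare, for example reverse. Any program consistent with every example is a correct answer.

swapcase | reverse | take(4) | swapcase | take(3) | drop(1)

Check, running the answer program on each example:
  "yumwrwscvm" -> "YUMWRWSCVM" -> "MVCSWRWMUY" -> "MVCS" -> "mvcs" -> "mvc" -> "vc"
  "eqhzarjkoc" -> "EQHZARJKOC" -> "COKJRAZHQE" -> "COKJ" -> "cokj" -> "cok" -> "ok"
  "uykacjhfb" -> "UYKACJHFB" -> "BFHJCAKYU" -> "BFHJ" -> "bfhj" -> "bfh" -> "fh"
  "juiyastny" -> "JUIYASTNY" -> "YNTSAYIUJ" -> "YNTS" -> "ynts" -> "ynt" -> "nt"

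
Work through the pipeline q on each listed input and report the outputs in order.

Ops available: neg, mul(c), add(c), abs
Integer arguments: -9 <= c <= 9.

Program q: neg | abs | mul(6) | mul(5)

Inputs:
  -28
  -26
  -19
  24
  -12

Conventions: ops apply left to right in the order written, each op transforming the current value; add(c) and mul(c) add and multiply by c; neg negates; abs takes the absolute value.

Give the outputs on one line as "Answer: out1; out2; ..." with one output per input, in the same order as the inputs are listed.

Execution, op by op:
  -28 -> 28 -> 28 -> 168 -> 840
  -26 -> 26 -> 26 -> 156 -> 780
  -19 -> 19 -> 19 -> 114 -> 570
  24 -> -24 -> 24 -> 144 -> 720
  -12 -> 12 -> 12 -> 72 -> 360

840; 780; 570; 720; 360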